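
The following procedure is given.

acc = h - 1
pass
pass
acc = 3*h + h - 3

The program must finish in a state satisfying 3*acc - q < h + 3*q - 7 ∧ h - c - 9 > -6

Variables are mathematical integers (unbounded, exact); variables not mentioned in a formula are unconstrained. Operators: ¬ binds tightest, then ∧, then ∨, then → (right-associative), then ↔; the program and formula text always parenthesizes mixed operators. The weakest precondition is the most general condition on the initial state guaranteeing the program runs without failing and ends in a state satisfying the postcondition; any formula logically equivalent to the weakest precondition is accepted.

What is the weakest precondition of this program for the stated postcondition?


Working backward. After the program, the postcondition 3*acc - q < h + 3*q - 7 ∧ h - c - 9 > -6 must hold; in canonical form it is 3*acc < h + 4*q - 7 ∧ h > c + 3.
Before acc := 3*h + h - 3: 11*h < 4*q + 2 ∧ h > c + 3
Before skip: 11*h < 4*q + 2 ∧ h > c + 3
Before skip: 11*h < 4*q + 2 ∧ h > c + 3
Before acc := h - 1: 11*h < 4*q + 2 ∧ h > c + 3
Answer: WP = 11*h < 4*q + 2 ∧ h > c + 3


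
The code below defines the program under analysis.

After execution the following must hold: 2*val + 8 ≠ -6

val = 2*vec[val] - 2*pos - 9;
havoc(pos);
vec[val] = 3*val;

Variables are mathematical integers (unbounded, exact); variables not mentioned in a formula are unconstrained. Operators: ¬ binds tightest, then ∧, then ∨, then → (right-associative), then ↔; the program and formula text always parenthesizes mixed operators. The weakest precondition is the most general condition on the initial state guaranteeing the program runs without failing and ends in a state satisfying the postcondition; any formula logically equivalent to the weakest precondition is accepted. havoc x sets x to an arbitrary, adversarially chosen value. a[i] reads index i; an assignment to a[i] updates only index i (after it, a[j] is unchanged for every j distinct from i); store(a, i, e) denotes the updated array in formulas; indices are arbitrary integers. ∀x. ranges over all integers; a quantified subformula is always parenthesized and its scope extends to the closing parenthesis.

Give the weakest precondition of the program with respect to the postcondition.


Working backward. After the program, the postcondition 2*val + 8 ≠ -6 must hold; in canonical form it is 2*val ≠ -14.
Before vec[val] := 3*val: 2*val ≠ -14
Before havoc pos: 2*val ≠ -14
Before val := 2*vec[val] - 2*pos - 9: 4*vec[val] ≠ 4*pos + 4
Answer: WP = 4*vec[val] ≠ 4*pos + 4


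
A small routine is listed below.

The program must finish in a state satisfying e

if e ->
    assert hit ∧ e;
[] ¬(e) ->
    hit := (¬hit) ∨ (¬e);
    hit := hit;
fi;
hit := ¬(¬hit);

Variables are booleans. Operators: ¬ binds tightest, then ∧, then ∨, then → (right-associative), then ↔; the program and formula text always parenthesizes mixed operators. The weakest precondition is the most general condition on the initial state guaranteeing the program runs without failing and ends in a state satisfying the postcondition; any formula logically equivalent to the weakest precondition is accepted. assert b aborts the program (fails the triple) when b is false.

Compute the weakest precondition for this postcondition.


Working backward. After the program, e must hold.
Before hit := ¬(¬hit): e
Then branch requires hit ∧ e; else branch requires e.
Before the if: (e → (hit ∧ e)) ∧ ((¬e) → e)
Answer: WP = (e → (hit ∧ e)) ∧ ((¬e) → e)


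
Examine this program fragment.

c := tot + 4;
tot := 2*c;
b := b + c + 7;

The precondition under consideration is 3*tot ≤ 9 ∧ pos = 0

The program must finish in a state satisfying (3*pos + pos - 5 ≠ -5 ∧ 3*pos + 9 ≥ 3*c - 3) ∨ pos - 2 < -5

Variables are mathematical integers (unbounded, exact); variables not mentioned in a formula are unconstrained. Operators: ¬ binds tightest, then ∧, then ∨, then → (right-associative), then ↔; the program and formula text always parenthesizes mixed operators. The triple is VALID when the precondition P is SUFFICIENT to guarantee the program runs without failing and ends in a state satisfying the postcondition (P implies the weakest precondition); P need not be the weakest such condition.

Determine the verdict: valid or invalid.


Working backward. After the program, the postcondition (3*pos + pos - 5 ≠ -5 ∧ 3*pos + 9 ≥ 3*c - 3) ∨ pos - 2 < -5 must hold; in canonical form it is (4*pos ≠ 0 ∧ 3*pos ≥ 3*c - 12) ∨ pos < -3.
Before b := b + c + 7: (4*pos ≠ 0 ∧ 3*pos ≥ 3*c - 12) ∨ pos < -3
Before tot := 2*c: (4*pos ≠ 0 ∧ 3*pos ≥ 3*c - 12) ∨ pos < -3
Before c := tot + 4: (4*pos ≠ 0 ∧ 3*pos ≥ 3*tot) ∨ pos < -3
The weakest precondition is (4*pos ≠ 0 ∧ 3*pos ≥ 3*tot) ∨ pos < -3.
Check whether 3*tot ≤ 9 ∧ pos = 0 implies it.
Countermodel: at the initial state pos = 0, tot = 3, the precondition holds but the weakest precondition fails.
Answer: invalid


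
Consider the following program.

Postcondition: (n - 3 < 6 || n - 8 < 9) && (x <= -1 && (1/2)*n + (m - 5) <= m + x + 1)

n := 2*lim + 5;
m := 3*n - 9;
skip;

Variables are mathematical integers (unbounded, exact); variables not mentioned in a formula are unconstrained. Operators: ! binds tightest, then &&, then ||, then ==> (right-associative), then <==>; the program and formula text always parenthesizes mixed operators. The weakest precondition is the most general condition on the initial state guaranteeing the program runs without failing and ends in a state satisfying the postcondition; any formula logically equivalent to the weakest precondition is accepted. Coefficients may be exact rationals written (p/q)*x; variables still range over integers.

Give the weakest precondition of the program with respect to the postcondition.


Working backward. After the program, the postcondition (n - 3 < 6 || n - 8 < 9) && (x <= -1 && (1/2)*n + (m - 5) <= m + x + 1) must hold; in canonical form it is (n < 9 || n < 17) && x <= -1 && (1/2)*n <= x + 6.
Before skip: (n < 9 || n < 17) && x <= -1 && (1/2)*n <= x + 6
Before m := 3*n - 9: (n < 9 || n < 17) && x <= -1 && (1/2)*n <= x + 6
Before n := 2*lim + 5: (2*lim < 4 || 2*lim < 12) && x <= -1 && lim <= x + 7/2
Answer: WP = (2*lim < 4 || 2*lim < 12) && x <= -1 && lim <= x + 7/2


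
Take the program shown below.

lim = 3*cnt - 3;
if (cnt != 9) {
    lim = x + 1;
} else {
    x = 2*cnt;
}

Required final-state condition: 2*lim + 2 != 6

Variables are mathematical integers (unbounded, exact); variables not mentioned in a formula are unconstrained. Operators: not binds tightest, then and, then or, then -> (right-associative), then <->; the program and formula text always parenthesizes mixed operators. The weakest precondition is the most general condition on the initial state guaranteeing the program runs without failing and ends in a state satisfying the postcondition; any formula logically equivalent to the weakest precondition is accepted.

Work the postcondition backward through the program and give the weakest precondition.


Working backward. After the program, the postcondition 2*lim + 2 != 6 must hold; in canonical form it is 2*lim != 4.
Then branch requires 2*x != 2; else branch requires 2*lim != 4.
Before the if: (cnt != 9 -> 2*x != 2) and ((not (cnt != 9)) -> 2*lim != 4)
Before lim := 3*cnt - 3: (cnt != 9 -> 2*x != 2) and ((not (cnt != 9)) -> 6*cnt != 10)
Answer: WP = (cnt != 9 -> 2*x != 2) and ((not (cnt != 9)) -> 6*cnt != 10)


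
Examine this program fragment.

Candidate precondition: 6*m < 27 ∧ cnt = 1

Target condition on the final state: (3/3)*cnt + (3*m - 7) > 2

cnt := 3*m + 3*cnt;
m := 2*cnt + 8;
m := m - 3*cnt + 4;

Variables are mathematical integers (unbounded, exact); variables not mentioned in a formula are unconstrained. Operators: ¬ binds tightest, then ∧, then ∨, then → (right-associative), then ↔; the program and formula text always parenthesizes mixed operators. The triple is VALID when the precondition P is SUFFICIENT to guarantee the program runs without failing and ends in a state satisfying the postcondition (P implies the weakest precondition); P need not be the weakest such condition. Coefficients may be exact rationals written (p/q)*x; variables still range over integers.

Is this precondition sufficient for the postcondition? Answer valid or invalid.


Working backward. After the program, the postcondition (3/3)*cnt + (3*m - 7) > 2 must hold; in canonical form it is cnt + 3*m > 9.
Before m := m - 3*cnt + 4: 3*m > 8*cnt - 3
Before m := 2*cnt + 8: 2*cnt < 27
Before cnt := 3*m + 3*cnt: 6*cnt + 6*m < 27
The weakest precondition is 6*cnt + 6*m < 27.
Check whether 6*m < 27 ∧ cnt = 1 implies it.
Countermodel: at the initial state cnt = 1, m = 4, the precondition holds but the weakest precondition fails.
Answer: invalid


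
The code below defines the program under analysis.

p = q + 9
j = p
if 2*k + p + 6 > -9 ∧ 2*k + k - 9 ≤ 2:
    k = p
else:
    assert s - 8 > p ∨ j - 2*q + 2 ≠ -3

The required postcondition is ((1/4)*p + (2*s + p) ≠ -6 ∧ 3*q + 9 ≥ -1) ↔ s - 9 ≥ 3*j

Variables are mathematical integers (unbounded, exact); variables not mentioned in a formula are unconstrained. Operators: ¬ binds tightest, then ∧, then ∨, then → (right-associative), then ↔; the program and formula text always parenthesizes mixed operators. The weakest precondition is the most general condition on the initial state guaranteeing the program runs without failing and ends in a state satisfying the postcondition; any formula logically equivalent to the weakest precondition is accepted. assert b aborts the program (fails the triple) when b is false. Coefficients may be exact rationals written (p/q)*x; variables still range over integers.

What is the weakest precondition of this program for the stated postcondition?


Working backward. After the program, the postcondition ((1/4)*p + (2*s + p) ≠ -6 ∧ 3*q + 9 ≥ -1) ↔ s - 9 ≥ 3*j must hold; in canonical form it is ((5/4)*p + 2*s ≠ -6 ∧ 3*q ≥ -10) ↔ s ≥ 3*j + 9.
Then branch requires ((5/4)*p + 2*s ≠ -6 ∧ 3*q ≥ -10) ↔ s ≥ 3*j + 9; else branch requires (s > p + 8 ∨ j ≠ 2*q - 5) ∧ (((5/4)*p + 2*s ≠ -6 ∧ 3*q ≥ -10) ↔ s ≥ 3*j + 9).
Before the if: ((2*k + p > -15 ∧ 3*k ≤ 11) → (((5/4)*p + 2*s ≠ -6 ∧ 3*q ≥ -10) ↔ s ≥ 3*j + 9)) ∧ ((¬(2*k + p > -15 ∧ 3*k ≤ 11)) → ((s > p + 8 ∨ j ≠ 2*q - 5) ∧ (((5/4)*p + 2*s ≠ -6 ∧ 3*q ≥ -10) ↔ s ≥ 3*j + 9)))
Before j := p: ((2*k + p > -15 ∧ 3*k ≤ 11) → (((5/4)*p + 2*s ≠ -6 ∧ 3*q ≥ -10) ↔ s ≥ 3*p + 9)) ∧ ((¬(2*k + p > -15 ∧ 3*k ≤ 11)) → ((s > p + 8 ∨ p ≠ 2*q - 5) ∧ (((5/4)*p + 2*s ≠ -6 ∧ 3*q ≥ -10) ↔ s ≥ 3*p + 9)))
Before p := q + 9: ((2*k + q > -24 ∧ 3*k ≤ 11) → (((5/4)*q + 2*s ≠ -69/4 ∧ 3*q ≥ -10) ↔ s ≥ 3*q + 36)) ∧ ((¬(2*k + q > -24 ∧ 3*k ≤ 11)) → ((s > q + 17 ∨ q ≠ 14) ∧ (((5/4)*q + 2*s ≠ -69/4 ∧ 3*q ≥ -10) ↔ s ≥ 3*q + 36)))
Answer: WP = ((2*k + q > -24 ∧ 3*k ≤ 11) → (((5/4)*q + 2*s ≠ -69/4 ∧ 3*q ≥ -10) ↔ s ≥ 3*q + 36)) ∧ ((¬(2*k + q > -24 ∧ 3*k ≤ 11)) → ((s > q + 17 ∨ q ≠ 14) ∧ (((5/4)*q + 2*s ≠ -69/4 ∧ 3*q ≥ -10) ↔ s ≥ 3*q + 36)))


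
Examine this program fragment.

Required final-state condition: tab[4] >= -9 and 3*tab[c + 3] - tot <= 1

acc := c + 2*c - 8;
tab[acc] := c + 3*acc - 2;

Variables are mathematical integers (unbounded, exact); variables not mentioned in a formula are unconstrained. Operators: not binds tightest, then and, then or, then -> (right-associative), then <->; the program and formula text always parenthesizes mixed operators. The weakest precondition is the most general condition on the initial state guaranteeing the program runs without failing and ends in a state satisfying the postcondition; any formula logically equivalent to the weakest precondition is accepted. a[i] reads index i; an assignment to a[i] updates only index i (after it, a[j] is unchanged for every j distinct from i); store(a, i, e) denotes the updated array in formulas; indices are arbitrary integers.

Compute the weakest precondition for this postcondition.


Working backward. After the program, the postcondition tab[4] >= -9 and 3*tab[c + 3] - tot <= 1 must hold; in canonical form it is tab[4] >= -9 and 3*tab[c + 3] <= tot + 1.
Before tab[acc] := c + 3*acc - 2: store(tab, acc, 3*acc + c - 2)[4] >= -9 and 3*store(tab, acc, 3*acc + c - 2)[c + 3] <= tot + 1
Before acc := c + 2*c - 8: store(tab, 3*c - 8, 10*c - 26)[4] >= -9 and 3*store(tab, 3*c - 8, 10*c - 26)[c + 3] <= tot + 1
Answer: WP = store(tab, 3*c - 8, 10*c - 26)[4] >= -9 and 3*store(tab, 3*c - 8, 10*c - 26)[c + 3] <= tot + 1


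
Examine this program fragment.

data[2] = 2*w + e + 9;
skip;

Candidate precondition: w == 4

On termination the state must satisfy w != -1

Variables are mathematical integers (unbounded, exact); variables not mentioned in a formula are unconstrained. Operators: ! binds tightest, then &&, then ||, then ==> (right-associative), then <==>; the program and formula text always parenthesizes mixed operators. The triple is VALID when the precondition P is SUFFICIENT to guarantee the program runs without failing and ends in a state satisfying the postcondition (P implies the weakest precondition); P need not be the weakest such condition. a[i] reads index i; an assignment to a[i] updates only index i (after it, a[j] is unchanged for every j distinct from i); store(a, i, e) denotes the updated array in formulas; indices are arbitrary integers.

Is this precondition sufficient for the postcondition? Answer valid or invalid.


Working backward. After the program, w != -1 must hold.
Before skip: w != -1
Before data[2] := 2*w + e + 9: w != -1
The weakest precondition is w != -1.
Check whether w == 4 implies it.
Every state satisfying the precondition satisfies the weakest precondition: the implication holds.
Answer: valid


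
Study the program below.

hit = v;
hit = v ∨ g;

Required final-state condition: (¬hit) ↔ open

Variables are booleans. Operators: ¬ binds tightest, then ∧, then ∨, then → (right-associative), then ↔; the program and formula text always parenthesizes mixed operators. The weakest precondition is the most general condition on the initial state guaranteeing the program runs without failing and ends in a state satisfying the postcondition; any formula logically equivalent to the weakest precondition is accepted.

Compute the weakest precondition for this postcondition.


Working backward. After the program, (¬hit) ↔ open must hold.
Before hit := v ∨ g: (¬(v ∨ g)) ↔ open
Before hit := v: (¬(v ∨ g)) ↔ open
Answer: WP = (¬(v ∨ g)) ↔ open


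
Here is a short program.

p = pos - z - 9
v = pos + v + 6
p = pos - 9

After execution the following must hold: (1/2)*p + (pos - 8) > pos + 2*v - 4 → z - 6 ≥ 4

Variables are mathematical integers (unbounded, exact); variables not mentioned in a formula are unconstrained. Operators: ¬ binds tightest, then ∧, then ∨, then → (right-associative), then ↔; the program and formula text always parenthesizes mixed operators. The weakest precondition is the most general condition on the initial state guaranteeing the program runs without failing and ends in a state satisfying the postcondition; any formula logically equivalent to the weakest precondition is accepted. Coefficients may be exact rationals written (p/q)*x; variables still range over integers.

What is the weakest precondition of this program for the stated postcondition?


Working backward. After the program, the postcondition (1/2)*p + (pos - 8) > pos + 2*v - 4 → z - 6 ≥ 4 must hold; in canonical form it is (1/2)*p > 2*v + 4 → z ≥ 10.
Before p := pos - 9: (1/2)*pos > 2*v + 17/2 → z ≥ 10
Before v := pos + v + 6: (3/2)*pos + 2*v < -41/2 → z ≥ 10
Before p := pos - z - 9: (3/2)*pos + 2*v < -41/2 → z ≥ 10
Answer: WP = (3/2)*pos + 2*v < -41/2 → z ≥ 10


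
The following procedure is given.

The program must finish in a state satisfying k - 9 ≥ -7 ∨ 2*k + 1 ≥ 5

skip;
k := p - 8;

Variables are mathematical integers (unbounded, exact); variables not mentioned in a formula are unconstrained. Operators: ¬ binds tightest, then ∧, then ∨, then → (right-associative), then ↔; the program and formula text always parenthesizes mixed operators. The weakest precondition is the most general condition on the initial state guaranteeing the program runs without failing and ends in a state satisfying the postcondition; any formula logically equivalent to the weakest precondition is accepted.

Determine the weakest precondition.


Working backward. After the program, the postcondition k - 9 ≥ -7 ∨ 2*k + 1 ≥ 5 must hold; in canonical form it is k ≥ 2 ∨ 2*k ≥ 4.
Before k := p - 8: p ≥ 10 ∨ 2*p ≥ 20
Before skip: p ≥ 10 ∨ 2*p ≥ 20
Answer: WP = p ≥ 10 ∨ 2*p ≥ 20


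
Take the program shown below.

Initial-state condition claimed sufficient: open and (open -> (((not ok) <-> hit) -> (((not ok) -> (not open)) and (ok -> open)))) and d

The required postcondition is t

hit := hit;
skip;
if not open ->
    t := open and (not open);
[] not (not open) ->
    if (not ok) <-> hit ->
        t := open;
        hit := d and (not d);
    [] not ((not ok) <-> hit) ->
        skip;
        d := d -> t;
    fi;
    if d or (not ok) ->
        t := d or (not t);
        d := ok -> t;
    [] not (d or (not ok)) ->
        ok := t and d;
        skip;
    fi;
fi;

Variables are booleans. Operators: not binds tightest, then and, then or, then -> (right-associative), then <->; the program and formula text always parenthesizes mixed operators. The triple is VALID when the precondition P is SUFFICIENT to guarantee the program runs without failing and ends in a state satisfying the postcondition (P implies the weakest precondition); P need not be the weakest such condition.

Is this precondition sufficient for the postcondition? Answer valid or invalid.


Working backward. After the program, t must hold.
Then branch requires false; else branch requires (((not ok) <-> hit) -> (((d or (not ok)) -> (d or (not open))) and ((not (d or (not ok))) -> open))) and ((not ((not ok) <-> hit)) -> ((((d -> t) or (not ok)) -> ((d -> t) or (not t))) and ((not ((d -> t) or (not ok))) -> t))).
Before the if: open and (open -> ((((not ok) <-> hit) -> (((d or (not ok)) -> (d or (not open))) and ((not (d or (not ok))) -> open))) and ((not ((not ok) <-> hit)) -> ((((d -> t) or (not ok)) -> ((d -> t) or (not t))) and ((not ((d -> t) or (not ok))) -> t)))))
Before skip: open and (open -> ((((not ok) <-> hit) -> (((d or (not ok)) -> (d or (not open))) and ((not (d or (not ok))) -> open))) and ((not ((not ok) <-> hit)) -> ((((d -> t) or (not ok)) -> ((d -> t) or (not t))) and ((not ((d -> t) or (not ok))) -> t)))))
Before hit := hit: open and (open -> ((((not ok) <-> hit) -> (((d or (not ok)) -> (d or (not open))) and ((not (d or (not ok))) -> open))) and ((not ((not ok) <-> hit)) -> ((((d -> t) or (not ok)) -> ((d -> t) or (not t))) and ((not ((d -> t) or (not ok))) -> t)))))
The weakest precondition is open and (open -> ((((not ok) <-> hit) -> (((d or (not ok)) -> (d or (not open))) and ((not (d or (not ok))) -> open))) and ((not ((not ok) <-> hit)) -> ((((d -> t) or (not ok)) -> ((d -> t) or (not t))) and ((not ((d -> t) or (not ok))) -> t))))).
Check whether open and (open -> (((not ok) <-> hit) -> (((not ok) -> (not open)) and (ok -> open)))) and d implies it.
Countermodel: at the initial state d = true, hit = true, ok = true, open = true, t = false, the precondition holds but the weakest precondition fails.
Answer: invalid


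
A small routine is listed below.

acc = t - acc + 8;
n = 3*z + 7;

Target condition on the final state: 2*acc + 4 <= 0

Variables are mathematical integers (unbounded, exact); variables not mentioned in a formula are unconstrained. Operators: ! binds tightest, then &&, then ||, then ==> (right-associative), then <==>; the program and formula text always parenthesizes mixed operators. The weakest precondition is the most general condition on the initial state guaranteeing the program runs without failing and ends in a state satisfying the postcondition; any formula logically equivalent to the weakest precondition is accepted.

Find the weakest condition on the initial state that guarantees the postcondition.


Working backward. After the program, the postcondition 2*acc + 4 <= 0 must hold; in canonical form it is 2*acc <= -4.
Before n := 3*z + 7: 2*acc <= -4
Before acc := t - acc + 8: 2*t <= 2*acc - 20
Answer: WP = 2*t <= 2*acc - 20


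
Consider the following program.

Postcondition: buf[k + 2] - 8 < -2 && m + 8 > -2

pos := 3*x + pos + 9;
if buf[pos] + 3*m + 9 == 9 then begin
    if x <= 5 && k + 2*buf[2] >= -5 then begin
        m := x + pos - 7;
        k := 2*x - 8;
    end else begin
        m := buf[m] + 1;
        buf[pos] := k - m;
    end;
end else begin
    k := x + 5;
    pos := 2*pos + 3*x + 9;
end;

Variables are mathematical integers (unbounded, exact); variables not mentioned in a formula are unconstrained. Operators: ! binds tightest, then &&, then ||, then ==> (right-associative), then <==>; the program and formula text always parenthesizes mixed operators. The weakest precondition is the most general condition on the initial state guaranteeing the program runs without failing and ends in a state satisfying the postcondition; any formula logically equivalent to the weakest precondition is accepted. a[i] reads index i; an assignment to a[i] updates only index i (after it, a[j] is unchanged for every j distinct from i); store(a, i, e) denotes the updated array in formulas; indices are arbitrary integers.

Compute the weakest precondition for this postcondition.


Working backward. After the program, the postcondition buf[k + 2] - 8 < -2 && m + 8 > -2 must hold; in canonical form it is buf[k + 2] < 6 && m > -10.
Then branch requires ((x <= 5 && 2*buf[2] + k >= -5) ==> (buf[2*x - 6] < 6 && pos + x > -3)) && ((!(x <= 5 && 2*buf[2] + k >= -5)) ==> (store(buf, pos, -buf[m] + k - 1)[k + 2] < 6 && buf[m] > -11)); else branch requires buf[x + 7] < 6 && m > -10.
Before the if: (buf[pos] + 3*m == 0 ==> (((x <= 5 && 2*buf[2] + k >= -5) ==> (buf[2*x - 6] < 6 && pos + x > -3)) && ((!(x <= 5 && 2*buf[2] + k >= -5)) ==> (store(buf, pos, -buf[m] + k - 1)[k + 2] < 6 && buf[m] > -11)))) && ((!(buf[pos] + 3*m == 0)) ==> (buf[x + 7] < 6 && m > -10))
Before pos := 3*x + pos + 9: (buf[pos + 3*x + 9] + 3*m == 0 ==> (((x <= 5 && 2*buf[2] + k >= -5) ==> (buf[2*x - 6] < 6 && pos + 4*x > -12)) && ((!(x <= 5 && 2*buf[2] + k >= -5)) ==> (store(buf, pos + 3*x + 9, -buf[m] + k - 1)[k + 2] < 6 && buf[m] > -11)))) && ((!(buf[pos + 3*x + 9] + 3*m == 0)) ==> (buf[x + 7] < 6 && m > -10))
Answer: WP = (buf[pos + 3*x + 9] + 3*m == 0 ==> (((x <= 5 && 2*buf[2] + k >= -5) ==> (buf[2*x - 6] < 6 && pos + 4*x > -12)) && ((!(x <= 5 && 2*buf[2] + k >= -5)) ==> (store(buf, pos + 3*x + 9, -buf[m] + k - 1)[k + 2] < 6 && buf[m] > -11)))) && ((!(buf[pos + 3*x + 9] + 3*m == 0)) ==> (buf[x + 7] < 6 && m > -10))


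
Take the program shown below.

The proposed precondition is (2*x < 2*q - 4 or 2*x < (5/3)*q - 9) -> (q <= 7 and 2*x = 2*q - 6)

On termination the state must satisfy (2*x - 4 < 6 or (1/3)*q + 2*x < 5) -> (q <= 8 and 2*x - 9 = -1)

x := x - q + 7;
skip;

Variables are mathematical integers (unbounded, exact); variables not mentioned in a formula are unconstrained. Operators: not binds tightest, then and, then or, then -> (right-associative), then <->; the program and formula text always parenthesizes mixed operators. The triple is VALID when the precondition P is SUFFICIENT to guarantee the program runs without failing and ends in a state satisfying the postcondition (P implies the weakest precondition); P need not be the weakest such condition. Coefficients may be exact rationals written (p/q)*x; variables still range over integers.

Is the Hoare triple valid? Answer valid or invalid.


Working backward. After the program, the postcondition (2*x - 4 < 6 or (1/3)*q + 2*x < 5) -> (q <= 8 and 2*x - 9 = -1) must hold; in canonical form it is (2*x < 10 or (1/3)*q + 2*x < 5) -> (q <= 8 and 2*x = 8).
Before skip: (2*x < 10 or (1/3)*q + 2*x < 5) -> (q <= 8 and 2*x = 8)
Before x := x - q + 7: (2*x < 2*q - 4 or 2*x < (5/3)*q - 9) -> (q <= 8 and 2*x = 2*q - 6)
The weakest precondition is (2*x < 2*q - 4 or 2*x < (5/3)*q - 9) -> (q <= 8 and 2*x = 2*q - 6).
Check whether (2*x < 2*q - 4 or 2*x < (5/3)*q - 9) -> (q <= 7 and 2*x = 2*q - 6) implies it.
Every state satisfying the precondition satisfies the weakest precondition: the implication holds.
Answer: valid


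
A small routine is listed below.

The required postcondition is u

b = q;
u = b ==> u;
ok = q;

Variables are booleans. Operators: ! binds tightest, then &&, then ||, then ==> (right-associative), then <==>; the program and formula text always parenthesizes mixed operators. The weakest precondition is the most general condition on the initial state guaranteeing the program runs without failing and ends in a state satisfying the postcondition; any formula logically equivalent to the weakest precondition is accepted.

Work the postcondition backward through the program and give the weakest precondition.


Working backward. After the program, u must hold.
Before ok := q: u
Before u := b ==> u: b ==> u
Before b := q: q ==> u
Answer: WP = q ==> u


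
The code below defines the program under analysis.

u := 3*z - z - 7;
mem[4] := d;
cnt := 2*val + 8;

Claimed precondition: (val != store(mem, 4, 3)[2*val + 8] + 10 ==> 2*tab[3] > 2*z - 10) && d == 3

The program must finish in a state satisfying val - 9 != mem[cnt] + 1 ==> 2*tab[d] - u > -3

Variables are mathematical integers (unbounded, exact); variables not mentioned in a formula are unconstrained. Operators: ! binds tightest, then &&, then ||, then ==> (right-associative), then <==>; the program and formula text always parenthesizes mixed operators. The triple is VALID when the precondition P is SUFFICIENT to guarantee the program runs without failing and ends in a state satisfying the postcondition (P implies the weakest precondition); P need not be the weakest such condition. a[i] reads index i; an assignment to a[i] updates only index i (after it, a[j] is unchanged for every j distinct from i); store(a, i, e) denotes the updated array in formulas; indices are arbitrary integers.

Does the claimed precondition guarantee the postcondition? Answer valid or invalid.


Working backward. After the program, the postcondition val - 9 != mem[cnt] + 1 ==> 2*tab[d] - u > -3 must hold; in canonical form it is val != mem[cnt] + 10 ==> 2*tab[d] > u - 3.
Before cnt := 2*val + 8: val != mem[2*val + 8] + 10 ==> 2*tab[d] > u - 3
Before mem[4] := d: val != store(mem, 4, d)[2*val + 8] + 10 ==> 2*tab[d] > u - 3
Before u := 3*z - z - 7: val != store(mem, 4, d)[2*val + 8] + 10 ==> 2*tab[d] > 2*z - 10
The weakest precondition is val != store(mem, 4, d)[2*val + 8] + 10 ==> 2*tab[d] > 2*z - 10.
Check whether (val != store(mem, 4, 3)[2*val + 8] + 10 ==> 2*tab[3] > 2*z - 10) && d == 3 implies it.
Every state satisfying the precondition satisfies the weakest precondition: the implication holds.
Answer: valid


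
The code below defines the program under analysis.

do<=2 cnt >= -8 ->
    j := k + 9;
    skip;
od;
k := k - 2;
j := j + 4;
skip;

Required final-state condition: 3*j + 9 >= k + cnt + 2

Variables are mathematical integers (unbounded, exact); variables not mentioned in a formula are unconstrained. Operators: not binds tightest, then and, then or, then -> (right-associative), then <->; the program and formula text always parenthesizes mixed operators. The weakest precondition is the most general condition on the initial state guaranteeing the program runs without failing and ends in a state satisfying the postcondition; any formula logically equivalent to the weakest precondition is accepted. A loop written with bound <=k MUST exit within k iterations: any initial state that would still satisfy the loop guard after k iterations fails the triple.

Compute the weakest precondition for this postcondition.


Working backward. After the program, the postcondition 3*j + 9 >= k + cnt + 2 must hold; in canonical form it is 3*j >= cnt + k - 7.
Before skip: 3*j >= cnt + k - 7
Before j := j + 4: 3*j >= cnt + k - 19
Before k := k - 2: 3*j >= cnt + k - 21
Before the loop (bound <=2), unroll the exhaustion recursion (WP_0 = exit-now case; WP_j = one more guarded iteration, up to j = 2):
  WP_0: (not (cnt >= -8)) and 3*j >= cnt + k - 21
  WP_1: (cnt >= -8 -> ((not (cnt >= -8)) and 2*k >= cnt - 48)) and ((not (cnt >= -8)) -> 3*j >= cnt + k - 21)
  WP_2: (cnt >= -8 -> ((cnt >= -8 -> ((not (cnt >= -8)) and 2*k >= cnt - 48)) and ((not (cnt >= -8)) -> 2*k >= cnt - 48))) and ((not (cnt >= -8)) -> 3*j >= cnt + k - 21)
So before the loop: (cnt >= -8 -> ((cnt >= -8 -> ((not (cnt >= -8)) and 2*k >= cnt - 48)) and ((not (cnt >= -8)) -> 2*k >= cnt - 48))) and ((not (cnt >= -8)) -> 3*j >= cnt + k - 21)
Answer: WP = (cnt >= -8 -> ((cnt >= -8 -> ((not (cnt >= -8)) and 2*k >= cnt - 48)) and ((not (cnt >= -8)) -> 2*k >= cnt - 48))) and ((not (cnt >= -8)) -> 3*j >= cnt + k - 21)


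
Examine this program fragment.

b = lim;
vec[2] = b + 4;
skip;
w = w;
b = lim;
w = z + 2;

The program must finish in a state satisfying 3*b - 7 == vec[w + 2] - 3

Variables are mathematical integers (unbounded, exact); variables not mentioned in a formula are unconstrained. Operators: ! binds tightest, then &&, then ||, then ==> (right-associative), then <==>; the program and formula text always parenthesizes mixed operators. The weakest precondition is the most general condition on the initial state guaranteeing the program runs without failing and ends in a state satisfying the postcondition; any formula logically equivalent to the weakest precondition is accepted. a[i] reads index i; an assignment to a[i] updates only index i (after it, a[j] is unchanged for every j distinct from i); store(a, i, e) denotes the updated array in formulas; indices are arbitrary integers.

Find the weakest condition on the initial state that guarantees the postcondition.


Working backward. After the program, the postcondition 3*b - 7 == vec[w + 2] - 3 must hold; in canonical form it is 3*b == vec[w + 2] + 4.
Before w := z + 2: 3*b == vec[z + 4] + 4
Before b := lim: 3*lim == vec[z + 4] + 4
Before w := w: 3*lim == vec[z + 4] + 4
Before skip: 3*lim == vec[z + 4] + 4
Before vec[2] := b + 4: 3*lim == store(vec, 2, b + 4)[z + 4] + 4
Before b := lim: 3*lim == store(vec, 2, lim + 4)[z + 4] + 4
Answer: WP = 3*lim == store(vec, 2, lim + 4)[z + 4] + 4


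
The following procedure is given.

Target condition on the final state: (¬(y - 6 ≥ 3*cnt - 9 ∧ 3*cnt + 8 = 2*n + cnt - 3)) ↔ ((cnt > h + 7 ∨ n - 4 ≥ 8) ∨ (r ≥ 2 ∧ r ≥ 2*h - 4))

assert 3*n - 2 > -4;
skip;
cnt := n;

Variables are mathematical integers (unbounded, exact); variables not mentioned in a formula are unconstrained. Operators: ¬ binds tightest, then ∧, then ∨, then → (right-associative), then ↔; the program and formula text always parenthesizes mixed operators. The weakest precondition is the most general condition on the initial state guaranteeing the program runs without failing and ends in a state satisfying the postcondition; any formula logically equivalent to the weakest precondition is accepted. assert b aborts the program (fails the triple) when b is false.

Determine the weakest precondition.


Working backward. After the program, the postcondition (¬(y - 6 ≥ 3*cnt - 9 ∧ 3*cnt + 8 = 2*n + cnt - 3)) ↔ ((cnt > h + 7 ∨ n - 4 ≥ 8) ∨ (r ≥ 2 ∧ r ≥ 2*h - 4)) must hold; in canonical form it is (¬(y ≥ 3*cnt - 3 ∧ 2*cnt = 2*n - 11)) ↔ (cnt > h + 7 ∨ n ≥ 12 ∨ (r ≥ 2 ∧ r ≥ 2*h - 4)).
Before cnt := n: n > h + 7 ∨ n ≥ 12 ∨ (r ≥ 2 ∧ r ≥ 2*h - 4)
Before skip: n > h + 7 ∨ n ≥ 12 ∨ (r ≥ 2 ∧ r ≥ 2*h - 4)
Before assert 3*n - 2 > -4: 3*n > -2 ∧ (n > h + 7 ∨ n ≥ 12 ∨ (r ≥ 2 ∧ r ≥ 2*h - 4))
Answer: WP = 3*n > -2 ∧ (n > h + 7 ∨ n ≥ 12 ∨ (r ≥ 2 ∧ r ≥ 2*h - 4))


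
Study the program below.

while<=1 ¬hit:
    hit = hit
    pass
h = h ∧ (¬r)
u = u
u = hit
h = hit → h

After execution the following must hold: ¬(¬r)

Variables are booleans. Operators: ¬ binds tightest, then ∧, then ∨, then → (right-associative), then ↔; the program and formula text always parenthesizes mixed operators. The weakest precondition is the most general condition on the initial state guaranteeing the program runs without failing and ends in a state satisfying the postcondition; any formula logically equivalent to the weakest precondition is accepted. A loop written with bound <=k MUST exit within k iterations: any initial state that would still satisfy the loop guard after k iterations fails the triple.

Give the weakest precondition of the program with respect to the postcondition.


Working backward. After the program, the postcondition ¬(¬r) must hold; in canonical form it is r.
Before h := hit → h: r
Before u := hit: r
Before u := u: r
Before h := h ∧ (¬r): r
Before the loop (bound <=1), unroll the exhaustion recursion (WP_0 = exit-now case; WP_j = one more guarded iteration, up to j = 1):
  WP_0: hit ∧ r
  WP_1: ((¬hit) → (hit ∧ r)) ∧ (hit → r)
So before the loop: ((¬hit) → (hit ∧ r)) ∧ (hit → r)
Answer: WP = ((¬hit) → (hit ∧ r)) ∧ (hit → r)


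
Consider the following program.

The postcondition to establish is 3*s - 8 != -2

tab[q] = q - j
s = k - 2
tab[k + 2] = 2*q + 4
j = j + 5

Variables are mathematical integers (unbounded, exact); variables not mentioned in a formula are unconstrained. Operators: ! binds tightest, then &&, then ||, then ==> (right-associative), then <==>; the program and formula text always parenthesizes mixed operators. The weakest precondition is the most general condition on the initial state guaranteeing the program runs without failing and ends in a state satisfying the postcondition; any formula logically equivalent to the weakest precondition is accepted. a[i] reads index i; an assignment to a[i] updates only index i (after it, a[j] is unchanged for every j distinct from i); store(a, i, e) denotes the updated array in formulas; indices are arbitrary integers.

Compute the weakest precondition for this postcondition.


Working backward. After the program, the postcondition 3*s - 8 != -2 must hold; in canonical form it is 3*s != 6.
Before j := j + 5: 3*s != 6
Before tab[k + 2] := 2*q + 4: 3*s != 6
Before s := k - 2: 3*k != 12
Before tab[q] := q - j: 3*k != 12
Answer: WP = 3*k != 12


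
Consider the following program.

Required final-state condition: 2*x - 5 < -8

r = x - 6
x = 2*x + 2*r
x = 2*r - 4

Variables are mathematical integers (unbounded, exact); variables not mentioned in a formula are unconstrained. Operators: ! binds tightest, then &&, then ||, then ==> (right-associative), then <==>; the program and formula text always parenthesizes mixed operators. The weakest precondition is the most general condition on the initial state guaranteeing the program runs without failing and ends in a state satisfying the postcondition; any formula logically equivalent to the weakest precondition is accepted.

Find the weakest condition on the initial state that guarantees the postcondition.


Working backward. After the program, the postcondition 2*x - 5 < -8 must hold; in canonical form it is 2*x < -3.
Before x := 2*r - 4: 4*r < 5
Before x := 2*x + 2*r: 4*r < 5
Before r := x - 6: 4*x < 29
Answer: WP = 4*x < 29


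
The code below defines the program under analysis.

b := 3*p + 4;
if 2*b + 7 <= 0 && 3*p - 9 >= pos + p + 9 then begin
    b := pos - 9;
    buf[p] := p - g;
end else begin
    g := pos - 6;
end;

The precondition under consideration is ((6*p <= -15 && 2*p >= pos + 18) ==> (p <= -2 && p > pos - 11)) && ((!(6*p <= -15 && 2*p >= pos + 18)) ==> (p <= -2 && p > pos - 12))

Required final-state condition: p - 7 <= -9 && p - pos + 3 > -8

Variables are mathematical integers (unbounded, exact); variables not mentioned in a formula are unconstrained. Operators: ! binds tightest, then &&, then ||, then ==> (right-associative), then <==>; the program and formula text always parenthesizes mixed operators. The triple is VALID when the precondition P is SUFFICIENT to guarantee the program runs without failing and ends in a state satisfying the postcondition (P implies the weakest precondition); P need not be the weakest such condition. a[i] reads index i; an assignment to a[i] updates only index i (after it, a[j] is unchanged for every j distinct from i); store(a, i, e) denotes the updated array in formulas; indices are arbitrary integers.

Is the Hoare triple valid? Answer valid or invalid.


Working backward. After the program, the postcondition p - 7 <= -9 && p - pos + 3 > -8 must hold; in canonical form it is p <= -2 && p > pos - 11.
Then branch requires p <= -2 && p > pos - 11; else branch requires p <= -2 && p > pos - 11.
Before the if: ((2*b <= -7 && 2*p >= pos + 18) ==> (p <= -2 && p > pos - 11)) && ((!(2*b <= -7 && 2*p >= pos + 18)) ==> (p <= -2 && p > pos - 11))
Before b := 3*p + 4: ((6*p <= -15 && 2*p >= pos + 18) ==> (p <= -2 && p > pos - 11)) && ((!(6*p <= -15 && 2*p >= pos + 18)) ==> (p <= -2 && p > pos - 11))
The weakest precondition is ((6*p <= -15 && 2*p >= pos + 18) ==> (p <= -2 && p > pos - 11)) && ((!(6*p <= -15 && 2*p >= pos + 18)) ==> (p <= -2 && p > pos - 11)).
Check whether ((6*p <= -15 && 2*p >= pos + 18) ==> (p <= -2 && p > pos - 11)) && ((!(6*p <= -15 && 2*p >= pos + 18)) ==> (p <= -2 && p > pos - 12)) implies it.
Countermodel: at the initial state p = -2, pos = 9, the precondition holds but the weakest precondition fails.
Answer: invalid


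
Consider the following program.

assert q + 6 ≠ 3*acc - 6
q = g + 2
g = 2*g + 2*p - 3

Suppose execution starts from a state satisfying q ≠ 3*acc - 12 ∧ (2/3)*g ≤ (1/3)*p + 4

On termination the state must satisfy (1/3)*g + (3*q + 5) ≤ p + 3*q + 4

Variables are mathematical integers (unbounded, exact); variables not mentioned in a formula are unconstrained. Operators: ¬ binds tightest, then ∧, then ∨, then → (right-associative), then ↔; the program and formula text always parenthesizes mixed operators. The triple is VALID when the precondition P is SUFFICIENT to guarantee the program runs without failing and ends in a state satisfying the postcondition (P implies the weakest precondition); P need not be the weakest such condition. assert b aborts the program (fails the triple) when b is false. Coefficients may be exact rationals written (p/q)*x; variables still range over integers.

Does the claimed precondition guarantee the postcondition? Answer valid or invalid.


Working backward. After the program, the postcondition (1/3)*g + (3*q + 5) ≤ p + 3*q + 4 must hold; in canonical form it is (1/3)*g ≤ p - 1.
Before g := 2*g + 2*p - 3: (2/3)*g ≤ (1/3)*p
Before q := g + 2: (2/3)*g ≤ (1/3)*p
Before assert q + 6 ≠ 3*acc - 6: q ≠ 3*acc - 12 ∧ (2/3)*g ≤ (1/3)*p
The weakest precondition is q ≠ 3*acc - 12 ∧ (2/3)*g ≤ (1/3)*p.
Check whether q ≠ 3*acc - 12 ∧ (2/3)*g ≤ (1/3)*p + 4 implies it.
Countermodel: at the initial state acc = 0, g = 1, p = 1, q = -11, the precondition holds but the weakest precondition fails.
Answer: invalid


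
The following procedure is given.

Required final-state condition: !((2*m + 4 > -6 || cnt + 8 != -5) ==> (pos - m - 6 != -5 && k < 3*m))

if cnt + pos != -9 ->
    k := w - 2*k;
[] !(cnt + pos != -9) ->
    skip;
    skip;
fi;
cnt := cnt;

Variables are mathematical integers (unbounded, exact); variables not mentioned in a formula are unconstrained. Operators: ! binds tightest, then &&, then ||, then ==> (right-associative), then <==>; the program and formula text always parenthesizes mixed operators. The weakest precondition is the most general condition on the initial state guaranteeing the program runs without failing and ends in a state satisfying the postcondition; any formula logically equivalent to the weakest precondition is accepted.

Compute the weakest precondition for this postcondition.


Working backward. After the program, the postcondition !((2*m + 4 > -6 || cnt + 8 != -5) ==> (pos - m - 6 != -5 && k < 3*m)) must hold; in canonical form it is !((2*m > -10 || cnt != -13) ==> (pos != m + 1 && k < 3*m)).
Before cnt := cnt: !((2*m > -10 || cnt != -13) ==> (pos != m + 1 && k < 3*m))
Then branch requires !((2*m > -10 || cnt != -13) ==> (pos != m + 1 && w < 2*k + 3*m)); else branch requires !((2*m > -10 || cnt != -13) ==> (pos != m + 1 && k < 3*m)).
Before the if: (cnt + pos != -9 ==> (!((2*m > -10 || cnt != -13) ==> (pos != m + 1 && w < 2*k + 3*m)))) && ((!(cnt + pos != -9)) ==> (!((2*m > -10 || cnt != -13) ==> (pos != m + 1 && k < 3*m))))
Answer: WP = (cnt + pos != -9 ==> (!((2*m > -10 || cnt != -13) ==> (pos != m + 1 && w < 2*k + 3*m)))) && ((!(cnt + pos != -9)) ==> (!((2*m > -10 || cnt != -13) ==> (pos != m + 1 && k < 3*m))))
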